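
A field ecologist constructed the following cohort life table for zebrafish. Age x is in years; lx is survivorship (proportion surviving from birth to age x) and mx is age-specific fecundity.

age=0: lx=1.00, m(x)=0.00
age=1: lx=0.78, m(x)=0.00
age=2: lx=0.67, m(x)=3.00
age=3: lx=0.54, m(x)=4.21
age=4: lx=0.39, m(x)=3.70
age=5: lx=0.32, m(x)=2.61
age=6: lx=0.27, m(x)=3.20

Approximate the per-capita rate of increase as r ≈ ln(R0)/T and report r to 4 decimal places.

0.5732

R0 = Σ lx·mx = 0 + 0 + 2.01 + 2.2734 + 1.443 + 0.8352 + 0.864 = 7.4256
Σ x·lx·mx = 25.9722; T = 25.9722/7.4256 = 3.49766…
r ≈ ln(R0)/T = ln(7.4256)/3.49766… = 0.573222… → 0.5732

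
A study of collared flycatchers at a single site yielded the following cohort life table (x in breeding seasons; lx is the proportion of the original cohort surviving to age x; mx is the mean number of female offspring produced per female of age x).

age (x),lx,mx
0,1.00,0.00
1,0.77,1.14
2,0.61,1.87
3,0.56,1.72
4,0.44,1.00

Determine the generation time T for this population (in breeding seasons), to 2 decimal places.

lx·mx: 0, 0.8778, 1.1407, 0.9632, 0.44 → R0 = 3.4217
x·lx·mx: 0, 0.8778, 2.2814, 2.8896, 1.76 → Σ = 7.8088
T = 7.8088 / 3.4217 = 2.28214… → 2.28

2.28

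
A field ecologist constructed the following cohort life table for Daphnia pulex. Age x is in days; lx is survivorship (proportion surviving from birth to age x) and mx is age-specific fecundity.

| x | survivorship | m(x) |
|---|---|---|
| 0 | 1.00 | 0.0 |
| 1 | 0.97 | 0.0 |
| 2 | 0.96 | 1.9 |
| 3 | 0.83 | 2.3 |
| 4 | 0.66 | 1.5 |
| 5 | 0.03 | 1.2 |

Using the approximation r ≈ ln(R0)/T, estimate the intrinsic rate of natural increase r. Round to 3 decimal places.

0.549

R0 = Σ lx·mx = 0 + 0 + 1.824 + 1.909 + 0.99 + 0.036 = 4.759
Σ x·lx·mx = 13.515; T = 13.515/4.759 = 2.83988…
r ≈ ln(R0)/T = ln(4.759)/2.83988… = 0.54933… → 0.549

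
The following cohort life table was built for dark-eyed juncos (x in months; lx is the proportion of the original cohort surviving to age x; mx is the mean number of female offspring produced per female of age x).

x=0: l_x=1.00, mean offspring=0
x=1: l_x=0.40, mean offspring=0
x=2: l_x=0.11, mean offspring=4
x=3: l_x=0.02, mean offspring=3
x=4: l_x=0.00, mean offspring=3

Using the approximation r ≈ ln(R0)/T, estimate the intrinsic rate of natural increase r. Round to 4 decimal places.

R0 = Σ lx·mx = 0 + 0 + 0.44 + 0.06 + 0 = 0.5
Σ x·lx·mx = 1.06; T = 1.06/0.5 = 2.12
r ≈ ln(R0)/T = ln(0.5)/2.12 = -0.326956… → -0.3270

-0.3270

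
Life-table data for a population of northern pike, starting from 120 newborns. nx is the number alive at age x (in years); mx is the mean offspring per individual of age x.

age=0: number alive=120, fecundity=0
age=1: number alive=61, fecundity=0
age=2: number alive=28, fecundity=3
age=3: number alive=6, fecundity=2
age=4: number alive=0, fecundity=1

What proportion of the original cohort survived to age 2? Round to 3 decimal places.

l_2 = n_2/n_0 = 28/120 = 0.233333… → 0.233

0.233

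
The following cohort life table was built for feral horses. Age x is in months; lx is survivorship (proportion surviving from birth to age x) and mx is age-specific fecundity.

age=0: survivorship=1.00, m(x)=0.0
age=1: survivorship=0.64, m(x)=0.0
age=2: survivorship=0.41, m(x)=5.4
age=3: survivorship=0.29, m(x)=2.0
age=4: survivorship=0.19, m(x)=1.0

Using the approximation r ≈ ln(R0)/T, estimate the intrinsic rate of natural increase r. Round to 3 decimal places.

R0 = Σ lx·mx = 0 + 0 + 2.214 + 0.58 + 0.19 = 2.984
Σ x·lx·mx = 6.928; T = 6.928/2.984 = 2.32172…
r ≈ ln(R0)/T = ln(2.984)/2.32172… = 0.47089… → 0.471

0.471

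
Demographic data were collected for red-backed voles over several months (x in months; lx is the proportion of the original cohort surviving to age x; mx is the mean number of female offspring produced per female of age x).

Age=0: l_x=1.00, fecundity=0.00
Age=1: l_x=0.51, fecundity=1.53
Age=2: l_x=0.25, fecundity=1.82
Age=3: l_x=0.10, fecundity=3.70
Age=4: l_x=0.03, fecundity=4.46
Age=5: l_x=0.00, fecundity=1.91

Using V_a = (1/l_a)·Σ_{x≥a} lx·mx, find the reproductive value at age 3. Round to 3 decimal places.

5.038

lx·mx for x ≥ 3: 0.37, 0.1338, 0 → sum = 0.5038
V_3 = 0.5038 / l_3 = 0.5038 / 0.1 = 5.038 → 5.038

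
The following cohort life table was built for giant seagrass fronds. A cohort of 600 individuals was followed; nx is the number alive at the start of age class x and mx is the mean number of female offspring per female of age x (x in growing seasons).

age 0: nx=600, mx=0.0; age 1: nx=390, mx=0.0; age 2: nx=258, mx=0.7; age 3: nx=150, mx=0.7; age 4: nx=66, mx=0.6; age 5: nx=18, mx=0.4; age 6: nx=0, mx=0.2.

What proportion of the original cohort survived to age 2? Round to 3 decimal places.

l_2 = n_2/n_0 = 258/600 = 0.43 → 0.430

0.430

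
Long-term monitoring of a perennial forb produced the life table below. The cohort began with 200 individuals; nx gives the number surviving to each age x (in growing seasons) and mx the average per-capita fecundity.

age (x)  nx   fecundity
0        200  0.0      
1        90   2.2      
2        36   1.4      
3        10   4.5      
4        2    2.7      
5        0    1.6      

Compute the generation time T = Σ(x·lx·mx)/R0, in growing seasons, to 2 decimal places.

lx = nx/n0 = nx/200: 1, 0.45, 0.18, 0.05, 0.01, 0
lx·mx: 0, 0.99, 0.252, 0.225, 0.027, 0 → R0 = 1.494
x·lx·mx: 0, 0.99, 0.504, 0.675, 0.108, 0 → Σ = 2.277
T = 2.277 / 1.494 = 1.524096… → 1.52

1.52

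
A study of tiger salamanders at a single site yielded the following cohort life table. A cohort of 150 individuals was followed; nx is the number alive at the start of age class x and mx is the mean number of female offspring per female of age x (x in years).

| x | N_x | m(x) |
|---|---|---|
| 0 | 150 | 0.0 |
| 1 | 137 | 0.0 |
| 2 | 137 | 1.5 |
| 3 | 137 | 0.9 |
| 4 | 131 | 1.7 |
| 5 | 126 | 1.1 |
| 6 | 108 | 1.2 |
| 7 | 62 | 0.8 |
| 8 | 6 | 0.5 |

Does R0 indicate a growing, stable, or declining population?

growing

lx = nx/n0 = nx/150: 1, 0.91333…, 0.91333…, 0.91333…, 0.87333…, 0.84, 0.72, 0.41333…, 0.04
R0 = Σ lx·mx = 0 + 0 + 1.37… + 0.822… + 1.484667… + 0.924 + 0.864 + 0.330667… + 0.02 = 5.815333…
R0 > 1, so the population is growing.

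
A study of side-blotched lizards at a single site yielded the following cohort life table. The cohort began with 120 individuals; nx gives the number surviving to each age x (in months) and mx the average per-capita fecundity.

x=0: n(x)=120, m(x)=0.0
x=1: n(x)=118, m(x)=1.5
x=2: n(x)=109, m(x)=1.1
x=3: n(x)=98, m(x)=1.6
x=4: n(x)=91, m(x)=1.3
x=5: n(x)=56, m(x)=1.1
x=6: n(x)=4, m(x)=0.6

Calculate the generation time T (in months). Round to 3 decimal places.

lx = nx/n0 = nx/120: 1, 0.98333…, 0.90833…, 0.81667…, 0.75833…, 0.46667…, 0.03333…
lx·mx: 0, 1.475…, 0.999167…, 1.306667…, 0.985833…, 0.513333…, 0.02… → R0 = 5.3…
x·lx·mx: 0, 1.475…, 1.998333…, 3.92…, 3.943333…, 2.566667…, 0.12… → Σ = 14.023333…
T = 14.023333… / 5.3… = 2.645912… → 2.646

2.646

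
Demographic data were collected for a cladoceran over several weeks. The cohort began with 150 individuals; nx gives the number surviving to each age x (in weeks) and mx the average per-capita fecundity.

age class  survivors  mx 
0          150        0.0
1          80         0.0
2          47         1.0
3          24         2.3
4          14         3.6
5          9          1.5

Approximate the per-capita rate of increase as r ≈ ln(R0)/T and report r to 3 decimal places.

lx = nx/n0 = nx/150: 1, 0.53333…, 0.31333…, 0.16, 0.09333…, 0.06
R0 = Σ lx·mx = 0 + 0 + 0.31333… + 0.368 + 0.336… + 0.09 = 1.107333…
Σ x·lx·mx = 3.524667…; T = 3.524667…/1.107333… = 3.18302…
r ≈ ln(R0)/T = ln(1.107333…)/3.18302… = 0.03203… → 0.032

0.032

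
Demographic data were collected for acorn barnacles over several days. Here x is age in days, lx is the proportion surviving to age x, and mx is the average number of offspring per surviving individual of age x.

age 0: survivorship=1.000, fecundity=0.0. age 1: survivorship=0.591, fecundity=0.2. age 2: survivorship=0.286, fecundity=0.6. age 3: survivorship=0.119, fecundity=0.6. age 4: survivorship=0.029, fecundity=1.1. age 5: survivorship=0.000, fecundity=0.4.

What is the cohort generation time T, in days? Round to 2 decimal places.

lx·mx: 0, 0.1182, 0.1716, 0.0714, 0.0319, 0 → R0 = 0.3931
x·lx·mx: 0, 0.1182, 0.3432, 0.2142, 0.1276, 0 → Σ = 0.8032
T = 0.8032 / 0.3931 = 2.043246… → 2.04

2.04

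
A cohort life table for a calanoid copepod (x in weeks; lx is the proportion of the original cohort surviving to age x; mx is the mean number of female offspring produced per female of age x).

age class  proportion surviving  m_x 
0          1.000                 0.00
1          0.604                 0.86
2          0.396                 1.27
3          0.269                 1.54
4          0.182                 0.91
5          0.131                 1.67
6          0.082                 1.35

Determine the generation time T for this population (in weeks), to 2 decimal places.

lx·mx: 0, 0.51944, 0.50292, 0.41426, 0.16562, 0.21877, 0.1107 → R0 = 1.93171
x·lx·mx: 0, 0.51944, 1.00584, 1.24278, 0.66248, 1.09385, 0.6642 → Σ = 5.18859
T = 5.18859 / 1.93171 = 2.686009… → 2.69

2.69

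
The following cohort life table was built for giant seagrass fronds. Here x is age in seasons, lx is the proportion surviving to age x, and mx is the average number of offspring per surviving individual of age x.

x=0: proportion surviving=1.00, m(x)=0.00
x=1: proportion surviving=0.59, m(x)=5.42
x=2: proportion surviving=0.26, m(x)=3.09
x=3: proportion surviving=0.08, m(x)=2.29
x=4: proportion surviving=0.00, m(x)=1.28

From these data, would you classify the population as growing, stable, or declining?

growing

R0 = Σ lx·mx = 0 + 3.1978 + 0.8034 + 0.1832 + 0 = 4.1844
R0 > 1, so the population is growing.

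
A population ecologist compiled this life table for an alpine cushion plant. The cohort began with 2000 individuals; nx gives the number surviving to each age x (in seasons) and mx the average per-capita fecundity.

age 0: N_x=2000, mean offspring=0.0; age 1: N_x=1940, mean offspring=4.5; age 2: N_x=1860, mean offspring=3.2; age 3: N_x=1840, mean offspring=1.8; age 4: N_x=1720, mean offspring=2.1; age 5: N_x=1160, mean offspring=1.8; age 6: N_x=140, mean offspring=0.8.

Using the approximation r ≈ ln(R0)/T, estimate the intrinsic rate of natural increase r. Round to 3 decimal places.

lx = nx/n0 = nx/2000: 1, 0.97, 0.93, 0.92, 0.86, 0.58, 0.07
R0 = Σ lx·mx = 0 + 4.365 + 2.976 + 1.656 + 1.806 + 1.044 + 0.056 = 11.903
Σ x·lx·mx = 28.065; T = 28.065/11.903 = 2.35781…
r ≈ ln(R0)/T = ln(11.903)/2.35781… = 1.05046… → 1.050

1.050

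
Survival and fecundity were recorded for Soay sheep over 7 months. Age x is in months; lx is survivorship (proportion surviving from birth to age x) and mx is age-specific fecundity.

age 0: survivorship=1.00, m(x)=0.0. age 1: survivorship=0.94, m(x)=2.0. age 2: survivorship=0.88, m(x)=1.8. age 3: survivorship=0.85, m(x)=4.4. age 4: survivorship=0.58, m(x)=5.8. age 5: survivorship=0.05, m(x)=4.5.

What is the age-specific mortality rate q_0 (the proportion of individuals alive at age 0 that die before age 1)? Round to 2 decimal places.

q_0 = (l_0 − l_1) / l_0 = (1 − 0.94) / 1
     = 0.06 / 1 = 0.06 → 0.06

0.06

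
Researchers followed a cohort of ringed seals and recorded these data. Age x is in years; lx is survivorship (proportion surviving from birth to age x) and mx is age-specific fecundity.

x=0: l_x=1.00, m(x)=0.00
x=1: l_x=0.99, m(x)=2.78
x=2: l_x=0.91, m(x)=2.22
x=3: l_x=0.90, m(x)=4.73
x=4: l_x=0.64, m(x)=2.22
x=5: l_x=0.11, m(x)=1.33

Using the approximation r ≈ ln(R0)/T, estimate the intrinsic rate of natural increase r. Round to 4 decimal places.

R0 = Σ lx·mx = 0 + 2.7522 + 2.0202 + 4.257 + 1.4208 + 0.1463 = 10.5965
Σ x·lx·mx = 25.9783; T = 25.9783/10.5965 = 2.45159…
r ≈ ln(R0)/T = ln(10.5965)/2.45159… = 0.962853… → 0.9629

0.9629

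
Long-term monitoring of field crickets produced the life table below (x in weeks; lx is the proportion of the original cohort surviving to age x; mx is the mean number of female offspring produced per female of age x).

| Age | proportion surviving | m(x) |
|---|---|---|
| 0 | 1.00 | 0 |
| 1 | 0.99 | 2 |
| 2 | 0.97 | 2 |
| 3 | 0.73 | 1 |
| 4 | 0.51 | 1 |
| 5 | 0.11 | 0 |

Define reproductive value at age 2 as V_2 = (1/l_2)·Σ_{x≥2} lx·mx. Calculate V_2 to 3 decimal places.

lx·mx for x ≥ 2: 1.94, 0.73, 0.51, 0 → sum = 3.18
V_2 = 3.18 / l_2 = 3.18 / 0.97 = 3.278351… → 3.278

3.278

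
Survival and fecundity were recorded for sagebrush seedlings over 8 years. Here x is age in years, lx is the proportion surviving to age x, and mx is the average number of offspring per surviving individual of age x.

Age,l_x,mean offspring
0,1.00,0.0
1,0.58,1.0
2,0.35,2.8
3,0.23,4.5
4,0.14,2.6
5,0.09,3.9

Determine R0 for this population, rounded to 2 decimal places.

lx·mx by age: 0, 0.58, 0.98, 1.035, 0.364, 0.351
R0 = Σ lx·mx = 3.31 → 3.31

3.31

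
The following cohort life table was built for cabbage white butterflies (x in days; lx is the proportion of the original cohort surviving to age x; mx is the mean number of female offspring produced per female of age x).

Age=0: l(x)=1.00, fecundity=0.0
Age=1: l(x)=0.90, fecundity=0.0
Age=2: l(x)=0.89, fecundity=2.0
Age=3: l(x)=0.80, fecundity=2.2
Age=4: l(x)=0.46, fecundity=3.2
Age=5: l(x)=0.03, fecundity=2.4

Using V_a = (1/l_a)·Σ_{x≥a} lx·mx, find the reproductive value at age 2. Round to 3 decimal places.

lx·mx for x ≥ 2: 1.78, 1.76, 1.472, 0.072 → sum = 5.084
V_2 = 5.084 / l_2 = 5.084 / 0.89 = 5.71236… → 5.712

5.712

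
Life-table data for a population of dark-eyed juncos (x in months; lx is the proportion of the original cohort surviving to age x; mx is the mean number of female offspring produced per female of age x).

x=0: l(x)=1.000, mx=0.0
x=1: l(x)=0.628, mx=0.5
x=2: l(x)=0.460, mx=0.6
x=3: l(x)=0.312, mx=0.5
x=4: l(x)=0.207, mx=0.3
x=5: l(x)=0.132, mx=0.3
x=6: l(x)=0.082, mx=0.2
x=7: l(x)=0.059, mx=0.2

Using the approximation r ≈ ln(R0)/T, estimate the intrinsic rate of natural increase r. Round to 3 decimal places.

R0 = Σ lx·mx = 0 + 0.314 + 0.276 + 0.156 + 0.0621 + 0.0396 + 0.0164 + 0.0118 = 0.8759
Σ x·lx·mx = 1.9614; T = 1.9614/0.8759 = 2.2393…
r ≈ ln(R0)/T = ln(0.8759)/2.2393… = -0.05917… → -0.059

-0.059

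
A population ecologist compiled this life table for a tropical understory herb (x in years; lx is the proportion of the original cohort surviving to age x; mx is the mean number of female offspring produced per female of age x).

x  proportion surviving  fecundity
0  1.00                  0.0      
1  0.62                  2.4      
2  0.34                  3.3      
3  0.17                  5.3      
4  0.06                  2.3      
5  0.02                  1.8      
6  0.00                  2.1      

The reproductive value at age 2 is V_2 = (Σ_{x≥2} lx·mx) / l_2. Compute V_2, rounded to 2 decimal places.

lx·mx for x ≥ 2: 1.122, 0.901, 0.138, 0.036, 0 → sum = 2.197
V_2 = 2.197 / l_2 = 2.197 / 0.34 = 6.461765… → 6.46

6.46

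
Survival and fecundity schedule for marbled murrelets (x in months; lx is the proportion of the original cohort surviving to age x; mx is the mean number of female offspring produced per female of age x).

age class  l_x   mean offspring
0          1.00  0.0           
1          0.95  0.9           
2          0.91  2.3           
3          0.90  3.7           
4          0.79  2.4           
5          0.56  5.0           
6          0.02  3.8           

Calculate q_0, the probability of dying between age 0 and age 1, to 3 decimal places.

0.050

q_0 = (l_0 − l_1) / l_0 = (1 − 0.95) / 1
     = 0.05 / 1 = 0.05 → 0.050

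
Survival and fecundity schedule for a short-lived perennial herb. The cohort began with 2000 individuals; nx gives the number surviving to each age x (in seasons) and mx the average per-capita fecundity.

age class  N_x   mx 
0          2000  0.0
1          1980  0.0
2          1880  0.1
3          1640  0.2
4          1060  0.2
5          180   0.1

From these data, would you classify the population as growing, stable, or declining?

declining

lx = nx/n0 = nx/2000: 1, 0.99, 0.94, 0.82, 0.53, 0.09
R0 = Σ lx·mx = 0 + 0 + 0.094 + 0.164 + 0.106 + 0.009 = 0.373
R0 < 1, so the population is declining.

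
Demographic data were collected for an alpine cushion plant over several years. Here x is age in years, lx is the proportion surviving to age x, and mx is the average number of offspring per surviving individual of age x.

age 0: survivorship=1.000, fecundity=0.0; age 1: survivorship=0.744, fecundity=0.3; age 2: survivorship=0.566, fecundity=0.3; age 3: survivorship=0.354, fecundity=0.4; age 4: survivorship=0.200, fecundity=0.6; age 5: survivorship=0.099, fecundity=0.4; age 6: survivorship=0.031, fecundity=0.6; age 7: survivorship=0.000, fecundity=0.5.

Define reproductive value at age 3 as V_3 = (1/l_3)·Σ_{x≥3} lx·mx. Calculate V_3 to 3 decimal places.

0.903

lx·mx for x ≥ 3: 0.1416, 0.12, 0.0396, 0.0186, 0 → sum = 0.3198
V_3 = 0.3198 / l_3 = 0.3198 / 0.354 = 0.90339… → 0.903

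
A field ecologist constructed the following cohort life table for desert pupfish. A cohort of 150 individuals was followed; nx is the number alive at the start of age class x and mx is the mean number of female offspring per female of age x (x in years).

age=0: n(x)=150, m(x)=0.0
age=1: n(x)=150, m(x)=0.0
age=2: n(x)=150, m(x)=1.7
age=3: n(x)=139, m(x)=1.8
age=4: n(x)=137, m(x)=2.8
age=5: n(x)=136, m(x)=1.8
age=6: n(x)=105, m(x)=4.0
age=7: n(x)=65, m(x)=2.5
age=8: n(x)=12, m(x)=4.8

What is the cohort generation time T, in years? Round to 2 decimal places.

lx = nx/n0 = nx/150: 1, 1, 1, 0.92667…, 0.91333…, 0.90667…, 0.7, 0.43333…, 0.08
lx·mx: 0, 0, 1.7, 1.668…, 2.557333…, 1.632…, 2.8, 1.083333…, 0.384 → R0 = 11.824667…
x·lx·mx: 0, 0, 3.4, 5.004…, 10.229333…, 8.16…, 16.8, 7.583333…, 3.072 → Σ = 54.248667…
T = 54.248667… / 11.824667… = 4.587754… → 4.59

4.59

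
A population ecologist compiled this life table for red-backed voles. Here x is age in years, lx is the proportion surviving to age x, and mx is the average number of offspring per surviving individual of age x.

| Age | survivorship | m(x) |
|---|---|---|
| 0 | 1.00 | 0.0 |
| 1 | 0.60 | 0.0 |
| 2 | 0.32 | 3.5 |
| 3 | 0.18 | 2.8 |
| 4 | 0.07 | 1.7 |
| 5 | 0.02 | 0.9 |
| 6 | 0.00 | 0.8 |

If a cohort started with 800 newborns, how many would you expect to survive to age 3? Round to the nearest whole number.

Expected survivors = N0 · l_3 = 800 × 0.18 = 144 → 144

144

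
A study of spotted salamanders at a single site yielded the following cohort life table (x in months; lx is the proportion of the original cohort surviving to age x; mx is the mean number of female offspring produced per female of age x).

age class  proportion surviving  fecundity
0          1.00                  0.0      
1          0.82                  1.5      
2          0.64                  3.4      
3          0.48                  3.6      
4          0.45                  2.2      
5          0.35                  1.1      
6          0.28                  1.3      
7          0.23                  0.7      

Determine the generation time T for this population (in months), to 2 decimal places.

lx·mx: 0, 1.23, 2.176, 1.728, 0.99, 0.385, 0.364, 0.161 → R0 = 7.034
x·lx·mx: 0, 1.23, 4.352, 5.184, 3.96, 1.925, 2.184, 1.127 → Σ = 19.962
T = 19.962 / 7.034 = 2.83793… → 2.84

2.84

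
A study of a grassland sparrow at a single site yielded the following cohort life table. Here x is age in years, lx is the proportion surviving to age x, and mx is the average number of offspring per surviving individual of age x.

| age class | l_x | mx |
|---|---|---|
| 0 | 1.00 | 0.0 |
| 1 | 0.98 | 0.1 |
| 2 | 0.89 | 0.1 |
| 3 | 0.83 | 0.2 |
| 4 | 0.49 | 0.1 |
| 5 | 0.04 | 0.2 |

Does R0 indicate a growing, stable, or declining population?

declining

R0 = Σ lx·mx = 0 + 0.098 + 0.089 + 0.166 + 0.049 + 0.008 = 0.41
R0 < 1, so the population is declining.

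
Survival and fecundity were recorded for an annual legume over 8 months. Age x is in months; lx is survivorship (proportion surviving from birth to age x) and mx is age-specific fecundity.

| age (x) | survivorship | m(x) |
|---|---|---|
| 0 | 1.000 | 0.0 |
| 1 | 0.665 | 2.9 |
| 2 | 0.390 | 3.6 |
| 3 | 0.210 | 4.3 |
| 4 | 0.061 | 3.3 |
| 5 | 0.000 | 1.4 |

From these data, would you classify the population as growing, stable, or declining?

growing

R0 = Σ lx·mx = 0 + 1.9285 + 1.404 + 0.903 + 0.2013 + 0 = 4.4368
R0 > 1, so the population is growing.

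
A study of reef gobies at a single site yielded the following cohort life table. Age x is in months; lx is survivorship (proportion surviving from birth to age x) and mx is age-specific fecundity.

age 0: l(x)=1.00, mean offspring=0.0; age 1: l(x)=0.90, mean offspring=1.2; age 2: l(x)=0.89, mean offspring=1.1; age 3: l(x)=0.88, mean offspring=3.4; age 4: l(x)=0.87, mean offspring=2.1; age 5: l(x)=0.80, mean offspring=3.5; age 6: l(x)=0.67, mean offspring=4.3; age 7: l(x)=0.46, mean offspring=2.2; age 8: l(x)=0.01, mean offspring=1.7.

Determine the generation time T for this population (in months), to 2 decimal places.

lx·mx: 0, 1.08, 0.979, 2.992, 1.827, 2.8, 2.881, 1.012, 0.017 → R0 = 13.588
x·lx·mx: 0, 1.08, 1.958, 8.976, 7.308, 14, 17.286, 7.084, 0.136 → Σ = 57.828
T = 57.828 / 13.588 = 4.255814… → 4.26

4.26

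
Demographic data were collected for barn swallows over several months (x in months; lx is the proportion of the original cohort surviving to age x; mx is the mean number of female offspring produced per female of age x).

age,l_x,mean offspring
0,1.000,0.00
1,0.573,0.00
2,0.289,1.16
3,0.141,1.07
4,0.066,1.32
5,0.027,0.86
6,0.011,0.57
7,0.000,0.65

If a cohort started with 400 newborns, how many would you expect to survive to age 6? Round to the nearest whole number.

Expected survivors = N0 · l_6 = 400 × 0.011 = 4.4 → 4

4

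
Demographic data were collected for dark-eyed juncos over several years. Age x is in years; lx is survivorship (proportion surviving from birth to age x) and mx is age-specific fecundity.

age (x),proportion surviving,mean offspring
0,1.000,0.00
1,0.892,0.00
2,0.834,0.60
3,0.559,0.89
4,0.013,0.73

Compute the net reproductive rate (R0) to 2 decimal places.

lx·mx by age: 0, 0, 0.5004, 0.49751, 0.00949
R0 = Σ lx·mx = 1.0074 → 1.01

1.01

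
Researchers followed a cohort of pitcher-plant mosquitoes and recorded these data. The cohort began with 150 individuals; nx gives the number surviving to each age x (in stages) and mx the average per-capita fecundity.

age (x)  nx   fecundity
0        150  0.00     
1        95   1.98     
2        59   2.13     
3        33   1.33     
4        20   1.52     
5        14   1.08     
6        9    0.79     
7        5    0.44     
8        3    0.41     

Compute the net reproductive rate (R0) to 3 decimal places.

2.758

lx = nx/n0 = nx/150: 1, 0.63333…, 0.39333…, 0.22, 0.13333…, 0.09333…, 0.06, 0.03333…, 0.02
lx·mx by age: 0, 1.254…, 0.8378…, 0.2926, 0.202667…, 0.1008…, 0.0474, 0.014667…, 0.0082
R0 = Σ lx·mx = 2.758133… → 2.758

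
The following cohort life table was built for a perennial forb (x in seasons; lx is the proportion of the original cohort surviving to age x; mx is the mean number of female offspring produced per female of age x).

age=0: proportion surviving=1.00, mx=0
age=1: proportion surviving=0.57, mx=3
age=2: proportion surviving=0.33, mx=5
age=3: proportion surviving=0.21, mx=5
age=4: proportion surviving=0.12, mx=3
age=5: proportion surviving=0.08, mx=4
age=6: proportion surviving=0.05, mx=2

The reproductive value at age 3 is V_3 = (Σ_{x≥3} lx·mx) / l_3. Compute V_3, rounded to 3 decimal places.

lx·mx for x ≥ 3: 1.05, 0.36, 0.32, 0.1 → sum = 1.83
V_3 = 1.83 / l_3 = 1.83 / 0.21 = 8.714286… → 8.714

8.714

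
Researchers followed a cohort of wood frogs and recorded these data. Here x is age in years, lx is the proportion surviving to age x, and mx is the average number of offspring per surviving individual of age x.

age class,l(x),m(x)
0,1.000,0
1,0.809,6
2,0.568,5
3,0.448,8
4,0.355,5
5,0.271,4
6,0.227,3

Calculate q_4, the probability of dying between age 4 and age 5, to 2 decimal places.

0.24

q_4 = (l_4 − l_5) / l_4 = (0.355 − 0.271) / 0.355
     = 0.084 / 0.355 = 0.23662… → 0.24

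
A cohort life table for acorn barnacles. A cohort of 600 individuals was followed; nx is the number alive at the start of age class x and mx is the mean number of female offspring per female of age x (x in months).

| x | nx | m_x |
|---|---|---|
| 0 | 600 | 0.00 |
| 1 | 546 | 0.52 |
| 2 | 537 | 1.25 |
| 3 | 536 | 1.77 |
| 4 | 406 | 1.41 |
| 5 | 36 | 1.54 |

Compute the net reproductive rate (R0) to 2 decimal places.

lx = nx/n0 = nx/600: 1, 0.91, 0.895, 0.89333…, 0.67667…, 0.06
lx·mx by age: 0, 0.4732, 1.11875, 1.5812…, 0.9541…, 0.0924
R0 = Σ lx·mx = 4.21965… → 4.22

4.22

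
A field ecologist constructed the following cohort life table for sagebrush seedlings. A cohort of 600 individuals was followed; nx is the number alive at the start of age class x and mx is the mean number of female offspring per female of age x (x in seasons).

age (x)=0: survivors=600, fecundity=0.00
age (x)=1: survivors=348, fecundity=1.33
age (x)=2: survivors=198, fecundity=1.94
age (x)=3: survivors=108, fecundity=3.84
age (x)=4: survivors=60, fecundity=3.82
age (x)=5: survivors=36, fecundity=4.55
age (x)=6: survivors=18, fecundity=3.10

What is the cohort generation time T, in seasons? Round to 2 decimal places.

2.66

lx = nx/n0 = nx/600: 1, 0.58, 0.33, 0.18, 0.1, 0.06, 0.03
lx·mx: 0, 0.7714, 0.6402, 0.6912, 0.382, 0.273, 0.093 → R0 = 2.8508
x·lx·mx: 0, 0.7714, 1.2804, 2.0736, 1.528, 1.365, 0.558 → Σ = 7.5764
T = 7.5764 / 2.8508 = 2.65764… → 2.66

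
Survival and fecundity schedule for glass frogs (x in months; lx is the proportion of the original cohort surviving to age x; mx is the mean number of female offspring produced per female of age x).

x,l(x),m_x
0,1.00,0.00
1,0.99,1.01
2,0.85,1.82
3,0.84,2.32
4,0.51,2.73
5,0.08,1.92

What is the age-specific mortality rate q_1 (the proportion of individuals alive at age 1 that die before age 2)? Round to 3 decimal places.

q_1 = (l_1 − l_2) / l_1 = (0.99 − 0.85) / 0.99
     = 0.14 / 0.99 = 0.141414… → 0.141

0.141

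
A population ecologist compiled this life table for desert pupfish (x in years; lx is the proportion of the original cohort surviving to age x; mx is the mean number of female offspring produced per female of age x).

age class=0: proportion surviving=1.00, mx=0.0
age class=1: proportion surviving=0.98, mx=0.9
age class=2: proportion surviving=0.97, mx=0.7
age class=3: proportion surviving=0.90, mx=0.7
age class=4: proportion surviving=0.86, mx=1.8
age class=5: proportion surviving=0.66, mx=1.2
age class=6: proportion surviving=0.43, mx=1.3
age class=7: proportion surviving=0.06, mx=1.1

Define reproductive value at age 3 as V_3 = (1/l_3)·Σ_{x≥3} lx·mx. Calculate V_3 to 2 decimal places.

3.99

lx·mx for x ≥ 3: 0.63, 1.548, 0.792, 0.559, 0.066 → sum = 3.595
V_3 = 3.595 / l_3 = 3.595 / 0.9 = 3.994444… → 3.99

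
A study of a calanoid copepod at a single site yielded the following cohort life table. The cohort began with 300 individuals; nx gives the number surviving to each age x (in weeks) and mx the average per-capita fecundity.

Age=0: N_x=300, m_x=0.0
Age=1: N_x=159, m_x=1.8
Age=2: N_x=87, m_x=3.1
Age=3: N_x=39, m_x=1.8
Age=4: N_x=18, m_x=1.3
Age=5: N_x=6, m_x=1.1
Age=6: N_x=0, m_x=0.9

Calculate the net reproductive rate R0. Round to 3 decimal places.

lx = nx/n0 = nx/300: 1, 0.53, 0.29, 0.13, 0.06, 0.02, 0
lx·mx by age: 0, 0.954, 0.899, 0.234, 0.078, 0.022, 0
R0 = Σ lx·mx = 2.187 → 2.187

2.187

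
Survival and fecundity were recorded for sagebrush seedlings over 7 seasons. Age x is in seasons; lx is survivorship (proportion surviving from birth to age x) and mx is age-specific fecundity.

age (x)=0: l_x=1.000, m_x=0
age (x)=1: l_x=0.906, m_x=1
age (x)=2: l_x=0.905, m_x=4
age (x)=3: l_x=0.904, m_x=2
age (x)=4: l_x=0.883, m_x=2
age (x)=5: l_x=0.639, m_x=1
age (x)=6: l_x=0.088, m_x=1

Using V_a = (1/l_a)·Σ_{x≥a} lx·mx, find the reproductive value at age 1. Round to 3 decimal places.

9.743

lx·mx for x ≥ 1: 0.906, 3.62, 1.808, 1.766, 0.639, 0.088 → sum = 8.827
V_1 = 8.827 / l_1 = 8.827 / 0.906 = 9.742826… → 9.743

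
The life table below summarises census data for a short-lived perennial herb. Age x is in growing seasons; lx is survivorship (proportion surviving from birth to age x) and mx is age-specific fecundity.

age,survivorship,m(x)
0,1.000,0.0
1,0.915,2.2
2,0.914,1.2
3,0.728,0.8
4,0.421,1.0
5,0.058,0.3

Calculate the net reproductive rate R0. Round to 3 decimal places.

4.131

lx·mx by age: 0, 2.013, 1.0968, 0.5824, 0.421, 0.0174
R0 = Σ lx·mx = 4.1306 → 4.131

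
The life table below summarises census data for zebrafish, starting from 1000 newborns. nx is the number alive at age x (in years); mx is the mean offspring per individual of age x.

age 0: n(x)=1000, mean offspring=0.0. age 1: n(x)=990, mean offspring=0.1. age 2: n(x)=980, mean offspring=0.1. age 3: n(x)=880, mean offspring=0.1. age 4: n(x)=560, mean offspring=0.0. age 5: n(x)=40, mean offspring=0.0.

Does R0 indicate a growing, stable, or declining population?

declining

lx = nx/n0 = nx/1000: 1, 0.99, 0.98, 0.88, 0.56, 0.04
R0 = Σ lx·mx = 0 + 0.099 + 0.098 + 0.088 + 0 + 0 = 0.285
R0 < 1, so the population is declining.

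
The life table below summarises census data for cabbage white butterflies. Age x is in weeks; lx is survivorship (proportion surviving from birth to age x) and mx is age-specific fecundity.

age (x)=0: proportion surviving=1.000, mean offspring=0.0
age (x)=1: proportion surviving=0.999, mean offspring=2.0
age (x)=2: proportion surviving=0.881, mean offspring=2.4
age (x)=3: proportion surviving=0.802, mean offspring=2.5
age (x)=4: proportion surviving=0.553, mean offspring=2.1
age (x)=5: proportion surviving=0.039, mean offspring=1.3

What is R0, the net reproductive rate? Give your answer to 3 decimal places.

7.329

lx·mx by age: 0, 1.998, 2.1144, 2.005, 1.1613, 0.0507
R0 = Σ lx·mx = 7.3294 → 7.329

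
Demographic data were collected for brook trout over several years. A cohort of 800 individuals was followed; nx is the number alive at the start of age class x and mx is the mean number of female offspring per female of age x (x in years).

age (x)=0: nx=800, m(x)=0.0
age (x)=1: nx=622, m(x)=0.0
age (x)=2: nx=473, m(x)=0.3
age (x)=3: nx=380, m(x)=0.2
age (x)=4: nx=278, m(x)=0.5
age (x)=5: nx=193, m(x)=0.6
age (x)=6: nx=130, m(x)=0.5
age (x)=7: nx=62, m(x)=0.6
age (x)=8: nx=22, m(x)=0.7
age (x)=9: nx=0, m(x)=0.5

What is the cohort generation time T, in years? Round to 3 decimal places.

lx = nx/n0 = nx/800: 1, 0.7775, 0.59125, 0.475, 0.3475, 0.24125, 0.1625, 0.0775, 0.0275, 0
lx·mx: 0, 0, 0.177375, 0.095, 0.17375, 0.14475, 0.08125, 0.0465, 0.01925, 0 → R0 = 0.737875
x·lx·mx: 0, 0, 0.35475, 0.285, 0.695, 0.72375, 0.4875, 0.3255, 0.154, 0 → Σ = 3.0255
T = 3.0255 / 0.737875 = 4.100288… → 4.100

4.100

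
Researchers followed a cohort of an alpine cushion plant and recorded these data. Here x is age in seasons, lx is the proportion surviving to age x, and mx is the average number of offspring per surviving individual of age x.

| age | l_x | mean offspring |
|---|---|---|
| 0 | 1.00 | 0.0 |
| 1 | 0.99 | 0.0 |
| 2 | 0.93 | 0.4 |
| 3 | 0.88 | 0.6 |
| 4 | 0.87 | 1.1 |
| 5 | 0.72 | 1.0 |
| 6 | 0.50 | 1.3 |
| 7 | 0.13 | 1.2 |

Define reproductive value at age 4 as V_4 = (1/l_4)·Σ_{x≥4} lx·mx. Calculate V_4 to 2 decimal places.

2.85

lx·mx for x ≥ 4: 0.957, 0.72, 0.65, 0.156 → sum = 2.483
V_4 = 2.483 / l_4 = 2.483 / 0.87 = 2.854023… → 2.85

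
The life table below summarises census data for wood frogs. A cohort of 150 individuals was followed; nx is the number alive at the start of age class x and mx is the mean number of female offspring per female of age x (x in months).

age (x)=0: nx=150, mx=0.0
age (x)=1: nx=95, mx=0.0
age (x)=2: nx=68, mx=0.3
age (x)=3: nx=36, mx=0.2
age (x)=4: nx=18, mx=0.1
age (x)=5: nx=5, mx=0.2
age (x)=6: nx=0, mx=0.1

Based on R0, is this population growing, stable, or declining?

declining

lx = nx/n0 = nx/150: 1, 0.63333…, 0.45333…, 0.24, 0.12, 0.03333…, 0
R0 = Σ lx·mx = 0 + 0 + 0.136… + 0.048 + 0.012 + 0.006667… + 0 = 0.202667…
R0 < 1, so the population is declining.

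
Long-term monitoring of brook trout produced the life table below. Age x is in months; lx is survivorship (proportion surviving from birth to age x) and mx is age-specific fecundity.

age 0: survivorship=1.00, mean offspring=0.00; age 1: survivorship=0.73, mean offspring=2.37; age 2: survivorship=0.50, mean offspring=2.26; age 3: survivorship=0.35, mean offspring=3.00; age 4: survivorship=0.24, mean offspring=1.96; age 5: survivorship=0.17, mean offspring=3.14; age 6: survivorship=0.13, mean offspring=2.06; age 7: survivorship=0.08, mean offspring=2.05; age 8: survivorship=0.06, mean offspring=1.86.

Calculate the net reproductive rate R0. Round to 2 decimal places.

lx·mx by age: 0, 1.7301, 1.13, 1.05, 0.4704, 0.5338, 0.2678, 0.164, 0.1116
R0 = Σ lx·mx = 5.4577 → 5.46

5.46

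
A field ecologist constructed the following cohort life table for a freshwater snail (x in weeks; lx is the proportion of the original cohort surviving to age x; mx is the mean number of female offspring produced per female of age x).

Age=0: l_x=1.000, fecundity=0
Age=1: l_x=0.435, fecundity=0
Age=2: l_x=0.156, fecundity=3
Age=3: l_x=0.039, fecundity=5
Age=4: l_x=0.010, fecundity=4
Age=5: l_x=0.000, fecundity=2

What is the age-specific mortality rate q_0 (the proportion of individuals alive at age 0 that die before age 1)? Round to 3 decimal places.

0.565

q_0 = (l_0 − l_1) / l_0 = (1 − 0.435) / 1
     = 0.565 / 1 = 0.565 → 0.565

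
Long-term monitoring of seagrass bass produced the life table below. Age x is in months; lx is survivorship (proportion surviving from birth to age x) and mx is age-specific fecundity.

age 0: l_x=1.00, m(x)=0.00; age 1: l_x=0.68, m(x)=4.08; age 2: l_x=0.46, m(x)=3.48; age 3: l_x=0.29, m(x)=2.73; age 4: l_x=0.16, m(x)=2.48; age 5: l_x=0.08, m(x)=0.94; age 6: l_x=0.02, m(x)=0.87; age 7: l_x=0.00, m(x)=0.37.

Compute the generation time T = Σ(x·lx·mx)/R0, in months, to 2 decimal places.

lx·mx: 0, 2.7744, 1.6008, 0.7917, 0.3968, 0.0752, 0.0174, 0 → R0 = 5.6563
x·lx·mx: 0, 2.7744, 3.2016, 2.3751, 1.5872, 0.376, 0.1044, 0 → Σ = 10.4187
T = 10.4187 / 5.6563 = 1.841964… → 1.84

1.84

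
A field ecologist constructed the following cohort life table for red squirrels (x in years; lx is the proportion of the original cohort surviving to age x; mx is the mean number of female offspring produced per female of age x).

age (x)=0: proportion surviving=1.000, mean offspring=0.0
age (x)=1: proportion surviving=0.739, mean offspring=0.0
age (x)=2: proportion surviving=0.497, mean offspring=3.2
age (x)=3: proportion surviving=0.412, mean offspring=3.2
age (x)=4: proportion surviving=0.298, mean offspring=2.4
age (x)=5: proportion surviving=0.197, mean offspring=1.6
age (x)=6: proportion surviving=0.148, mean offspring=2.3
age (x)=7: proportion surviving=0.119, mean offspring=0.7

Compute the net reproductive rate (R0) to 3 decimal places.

lx·mx by age: 0, 0, 1.5904, 1.3184, 0.7152, 0.3152, 0.3404, 0.0833
R0 = Σ lx·mx = 4.3629 → 4.363

4.363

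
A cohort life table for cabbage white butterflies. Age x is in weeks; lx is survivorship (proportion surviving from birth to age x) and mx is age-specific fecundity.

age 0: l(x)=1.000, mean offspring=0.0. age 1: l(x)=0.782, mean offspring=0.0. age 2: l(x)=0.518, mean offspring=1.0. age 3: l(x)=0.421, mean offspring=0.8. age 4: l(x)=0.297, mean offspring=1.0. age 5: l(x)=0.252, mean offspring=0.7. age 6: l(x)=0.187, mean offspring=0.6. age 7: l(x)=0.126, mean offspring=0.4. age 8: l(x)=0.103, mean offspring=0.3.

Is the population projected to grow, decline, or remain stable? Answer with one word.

R0 = Σ lx·mx = 0 + 0 + 0.518 + 0.3368 + 0.297 + 0.1764 + 0.1122 + 0.0504 + 0.0309 = 1.5217
R0 > 1, so the population is growing.

growing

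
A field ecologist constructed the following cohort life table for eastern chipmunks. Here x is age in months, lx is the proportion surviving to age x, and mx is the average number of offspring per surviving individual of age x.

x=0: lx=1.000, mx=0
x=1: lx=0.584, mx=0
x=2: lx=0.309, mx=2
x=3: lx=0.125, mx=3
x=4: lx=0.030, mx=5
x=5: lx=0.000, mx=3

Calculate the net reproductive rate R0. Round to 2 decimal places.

1.14

lx·mx by age: 0, 0, 0.618, 0.375, 0.15, 0
R0 = Σ lx·mx = 1.143 → 1.14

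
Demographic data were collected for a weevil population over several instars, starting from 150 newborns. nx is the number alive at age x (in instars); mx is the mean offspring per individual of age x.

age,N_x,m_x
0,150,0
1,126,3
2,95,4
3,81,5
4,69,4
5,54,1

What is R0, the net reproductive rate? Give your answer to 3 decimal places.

9.953

lx = nx/n0 = nx/150: 1, 0.84, 0.63333…, 0.54, 0.46, 0.36
lx·mx by age: 0, 2.52, 2.533333…, 2.7, 1.84, 0.36
R0 = Σ lx·mx = 9.953333… → 9.953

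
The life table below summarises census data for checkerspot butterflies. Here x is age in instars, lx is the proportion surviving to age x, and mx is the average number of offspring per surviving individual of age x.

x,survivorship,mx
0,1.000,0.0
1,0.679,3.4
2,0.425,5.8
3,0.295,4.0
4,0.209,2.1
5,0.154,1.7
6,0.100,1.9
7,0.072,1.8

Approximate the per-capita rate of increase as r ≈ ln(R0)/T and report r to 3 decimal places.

R0 = Σ lx·mx = 0 + 2.3086 + 2.465 + 1.18 + 0.4389 + 0.2618 + 0.19 + 0.1296 = 6.9739
Σ x·lx·mx = 15.8904; T = 15.8904/6.9739 = 2.27855…
r ≈ ln(R0)/T = ln(6.9739)/2.27855… = 0.85237… → 0.852

0.852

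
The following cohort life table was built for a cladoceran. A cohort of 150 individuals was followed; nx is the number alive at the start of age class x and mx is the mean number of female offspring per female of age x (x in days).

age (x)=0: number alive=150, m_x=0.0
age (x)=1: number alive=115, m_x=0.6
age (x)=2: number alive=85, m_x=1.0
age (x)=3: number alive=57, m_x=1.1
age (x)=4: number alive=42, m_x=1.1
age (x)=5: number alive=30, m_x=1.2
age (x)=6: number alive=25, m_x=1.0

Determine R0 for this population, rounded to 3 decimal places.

2.159

lx = nx/n0 = nx/150: 1, 0.76667…, 0.56667…, 0.38, 0.28, 0.2, 0.16667…
lx·mx by age: 0, 0.46…, 0.566667…, 0.418, 0.308, 0.24, 0.166667…
R0 = Σ lx·mx = 2.159333… → 2.159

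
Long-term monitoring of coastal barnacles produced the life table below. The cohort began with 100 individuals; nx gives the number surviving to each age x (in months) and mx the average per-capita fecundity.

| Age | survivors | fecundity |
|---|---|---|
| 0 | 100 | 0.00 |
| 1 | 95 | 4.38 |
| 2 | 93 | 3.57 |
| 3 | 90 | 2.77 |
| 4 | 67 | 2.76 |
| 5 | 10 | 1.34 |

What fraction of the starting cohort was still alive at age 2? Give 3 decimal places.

l_2 = n_2/n_0 = 93/100 = 0.93 → 0.930

0.930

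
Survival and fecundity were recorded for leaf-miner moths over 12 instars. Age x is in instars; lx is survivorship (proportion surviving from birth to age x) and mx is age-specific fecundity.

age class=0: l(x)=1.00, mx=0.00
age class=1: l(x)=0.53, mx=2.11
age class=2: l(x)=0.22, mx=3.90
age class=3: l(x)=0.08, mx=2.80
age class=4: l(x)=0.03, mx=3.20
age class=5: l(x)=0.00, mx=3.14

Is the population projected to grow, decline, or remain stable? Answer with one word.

R0 = Σ lx·mx = 0 + 1.1183 + 0.858 + 0.224 + 0.096 + 0 = 2.2963
R0 > 1, so the population is growing.

growing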